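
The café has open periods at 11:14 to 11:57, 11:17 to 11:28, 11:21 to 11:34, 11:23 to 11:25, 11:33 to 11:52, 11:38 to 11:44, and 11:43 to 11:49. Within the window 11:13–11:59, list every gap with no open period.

Covered (merged): 11:14–11:57.
Complement within 11:13–11:59: 11:13–11:14, 11:57–11:59.

11:13–11:14, 11:57–11:59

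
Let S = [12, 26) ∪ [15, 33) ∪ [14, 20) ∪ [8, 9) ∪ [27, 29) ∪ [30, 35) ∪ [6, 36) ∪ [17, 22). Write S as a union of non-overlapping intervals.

[6, 36)

Sort by start: [6, 36), [8, 9), [12, 26), [14, 20), [15, 33), [17, 22), [27, 29), [30, 35).
[8, 9) overlaps/touches [6, 36) → extend to [6, 36).
[12, 26) overlaps/touches [6, 36) → extend to [6, 36).
[14, 20) overlaps/touches [6, 36) → extend to [6, 36).
[15, 33) overlaps/touches [6, 36) → extend to [6, 36).
[17, 22) overlaps/touches [6, 36) → extend to [6, 36).
[27, 29) overlaps/touches [6, 36) → extend to [6, 36).
[30, 35) overlaps/touches [6, 36) → extend to [6, 36).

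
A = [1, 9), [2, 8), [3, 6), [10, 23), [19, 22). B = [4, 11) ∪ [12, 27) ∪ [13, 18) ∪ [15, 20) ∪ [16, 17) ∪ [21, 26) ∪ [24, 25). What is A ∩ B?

First set merges to [1, 9), [10, 23).
Second set merges to [4, 11), [12, 27).
[1, 9) ∩ B → [4, 9).
[10, 23) ∩ B → [10, 11), [12, 23).

[4, 9) ∪ [10, 11) ∪ [12, 23)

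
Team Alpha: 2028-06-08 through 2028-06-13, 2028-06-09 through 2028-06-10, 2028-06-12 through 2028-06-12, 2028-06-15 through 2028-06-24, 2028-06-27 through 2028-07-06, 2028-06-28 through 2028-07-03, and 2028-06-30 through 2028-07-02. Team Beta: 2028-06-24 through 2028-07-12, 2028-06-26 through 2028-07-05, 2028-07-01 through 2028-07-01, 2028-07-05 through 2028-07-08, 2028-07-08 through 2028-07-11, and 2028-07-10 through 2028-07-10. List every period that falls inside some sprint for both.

2028-06-24 through 2028-06-24, 2028-06-27 through 2028-07-06

Merge the first list: 2028-06-08 through 2028-06-13, 2028-06-15 through 2028-06-24, 2028-06-27 through 2028-07-06.
Merge the second list: 2028-06-24 through 2028-07-12.
2028-06-08 through 2028-06-13 falls entirely outside B.
2028-06-15 through 2028-06-24 overlaps B on 2028-06-24 through 2028-06-24.
2028-06-27 through 2028-07-06 overlaps B on 2028-06-27 through 2028-07-06.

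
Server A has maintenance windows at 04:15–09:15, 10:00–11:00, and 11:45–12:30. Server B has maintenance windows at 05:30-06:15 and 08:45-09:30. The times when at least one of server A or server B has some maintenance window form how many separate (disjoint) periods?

3

A ∪ B = 04:15–09:30, 10:00–11:00, 11:45–12:30.
That is 3 disjoint pieces.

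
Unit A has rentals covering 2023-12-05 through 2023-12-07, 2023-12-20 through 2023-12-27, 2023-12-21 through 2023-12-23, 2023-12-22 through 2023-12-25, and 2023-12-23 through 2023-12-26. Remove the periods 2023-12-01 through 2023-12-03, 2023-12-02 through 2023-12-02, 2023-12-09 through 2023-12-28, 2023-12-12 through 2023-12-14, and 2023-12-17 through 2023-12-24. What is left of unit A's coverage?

2023-12-05 through 2023-12-07

First set merges to 2023-12-05 through 2023-12-07, 2023-12-20 through 2023-12-27.
Second set merges to 2023-12-01 through 2023-12-03, 2023-12-09 through 2023-12-28.
2023-12-05 through 2023-12-07: no B overlap → unchanged.
2023-12-20 through 2023-12-27: fully covered by B → removed.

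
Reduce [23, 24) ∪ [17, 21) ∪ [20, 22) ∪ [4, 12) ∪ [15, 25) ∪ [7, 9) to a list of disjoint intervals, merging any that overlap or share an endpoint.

Sort by start: [4, 12), [7, 9), [15, 25), [17, 21), [20, 22), [23, 24).
[7, 9) overlaps/touches [4, 12) → extend to [4, 12).
[15, 25) is disjoint → start new block.
[17, 21) overlaps/touches [15, 25) → extend to [15, 25).
[20, 22) overlaps/touches [15, 25) → extend to [15, 25).
[23, 24) overlaps/touches [15, 25) → extend to [15, 25).

[4, 12) ∪ [15, 25)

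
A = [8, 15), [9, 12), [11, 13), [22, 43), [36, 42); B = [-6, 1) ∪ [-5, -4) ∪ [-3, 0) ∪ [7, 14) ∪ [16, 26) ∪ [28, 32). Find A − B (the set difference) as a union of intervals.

Merge the first list: [8, 15), [22, 43).
Merge the second list: [-6, 1), [7, 14), [16, 26), [28, 32).
[8, 15) minus B → [14, 15).
[22, 43) minus B → [26, 28), [32, 43).

[14, 15) ∪ [26, 28) ∪ [32, 43)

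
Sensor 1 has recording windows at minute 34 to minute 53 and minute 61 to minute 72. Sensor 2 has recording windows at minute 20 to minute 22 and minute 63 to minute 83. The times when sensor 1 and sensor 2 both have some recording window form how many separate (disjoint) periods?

A ∩ B = minute 63 to minute 72.
That is 1 disjoint piece.

1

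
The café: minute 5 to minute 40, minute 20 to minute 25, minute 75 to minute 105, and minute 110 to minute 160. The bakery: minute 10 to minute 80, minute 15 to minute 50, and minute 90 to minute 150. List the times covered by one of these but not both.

First set merges to minute 5 to minute 40, minute 75 to minute 105, minute 110 to minute 160.
Second set merges to minute 10 to minute 80, minute 90 to minute 150.
Only in the first: minute 5 to minute 10, minute 80 to minute 90, minute 150 to minute 160.
Only in the second: minute 40 to minute 75, minute 105 to minute 110.
Together these are the periods covered by exactly one.

minute 5 to minute 10, minute 40 to minute 75, minute 80 to minute 90, minute 105 to minute 110, minute 150 to minute 160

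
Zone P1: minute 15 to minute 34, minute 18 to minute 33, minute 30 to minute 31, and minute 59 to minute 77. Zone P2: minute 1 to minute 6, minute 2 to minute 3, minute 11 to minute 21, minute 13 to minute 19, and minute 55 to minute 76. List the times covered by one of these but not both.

First set merges to minute 15 to minute 34, minute 59 to minute 77.
Second set merges to minute 1 to minute 6, minute 11 to minute 21, minute 55 to minute 76.
Only in the first: minute 21 to minute 34, minute 76 to minute 77.
Only in the second: minute 1 to minute 6, minute 11 to minute 15, minute 55 to minute 59.
Together these are the periods covered by exactly one.

minute 1 to minute 6, minute 11 to minute 15, minute 21 to minute 34, minute 55 to minute 59, minute 76 to minute 77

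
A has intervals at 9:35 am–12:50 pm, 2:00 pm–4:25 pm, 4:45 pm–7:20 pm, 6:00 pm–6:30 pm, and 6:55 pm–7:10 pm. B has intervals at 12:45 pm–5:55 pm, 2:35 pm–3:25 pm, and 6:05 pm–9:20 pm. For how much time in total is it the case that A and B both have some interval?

4 h 55 min

A, merged: 9:35 am–12:50 pm, 2:00 pm–4:25 pm, 4:45 pm–7:20 pm.
B, merged: 12:45 pm–5:55 pm, 6:05 pm–9:20 pm.
A ∩ B = 12:45 pm–12:50 pm, 2:00 pm–4:25 pm, 4:45 pm–5:55 pm, 6:05 pm–7:20 pm.
Total: 5 min + 2 h 25 min + 1 h 10 min + 1 h 15 min = 4 h 55 min.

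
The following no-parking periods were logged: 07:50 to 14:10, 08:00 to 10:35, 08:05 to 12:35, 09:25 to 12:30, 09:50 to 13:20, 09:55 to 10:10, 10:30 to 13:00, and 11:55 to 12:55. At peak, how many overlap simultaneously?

Walk the sorted start/end points keeping a running depth.
The depth first hits 6 at 09:55.

6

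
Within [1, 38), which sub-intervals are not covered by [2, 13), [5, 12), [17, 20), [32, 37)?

[1, 2) ∪ [13, 17) ∪ [20, 32) ∪ [37, 38)

The merged coverage is [2, 13), [17, 20), [32, 37).
Complement within [1, 38): [1, 2), [13, 17), [20, 32), [37, 38).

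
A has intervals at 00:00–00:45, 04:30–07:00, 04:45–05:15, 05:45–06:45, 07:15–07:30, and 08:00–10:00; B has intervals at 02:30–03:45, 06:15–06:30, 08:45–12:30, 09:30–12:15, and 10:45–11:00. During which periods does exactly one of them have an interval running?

A, merged: 00:00-00:45, 04:30-07:00, 07:15-07:30, 08:00-10:00.
B, merged: 02:30-03:45, 06:15-06:30, 08:45-12:30.
Only in the first: 00:00-00:45, 04:30-06:15, 06:30-07:00, 07:15-07:30, 08:00-08:45.
Only in the second: 02:30-03:45, 10:00-12:30.
Together these are the periods covered by exactly one.

00:00-00:45, 02:30-03:45, 04:30-06:15, 06:30-07:00, 07:15-07:30, 08:00-08:45, 10:00-12:30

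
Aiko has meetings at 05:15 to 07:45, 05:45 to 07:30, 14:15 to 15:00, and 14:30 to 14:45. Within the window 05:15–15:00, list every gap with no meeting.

07:45–14:15

After merging, the occupied span is 05:15–07:45, 14:15–15:00.
Uncovered inside 05:15–15:00: 07:45–14:15.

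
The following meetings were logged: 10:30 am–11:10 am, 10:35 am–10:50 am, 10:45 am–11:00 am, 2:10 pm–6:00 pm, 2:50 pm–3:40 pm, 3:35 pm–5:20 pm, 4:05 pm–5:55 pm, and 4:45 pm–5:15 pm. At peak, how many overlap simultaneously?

4

At 4:45 pm, 4 of the intervals are simultaneously active.
No point has more.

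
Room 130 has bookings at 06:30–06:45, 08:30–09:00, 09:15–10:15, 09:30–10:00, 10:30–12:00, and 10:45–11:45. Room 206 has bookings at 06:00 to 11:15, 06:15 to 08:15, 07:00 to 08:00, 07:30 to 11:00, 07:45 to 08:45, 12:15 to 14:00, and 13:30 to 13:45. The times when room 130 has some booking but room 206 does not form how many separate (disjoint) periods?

1

Merge the first list: 06:30–06:45, 08:30–09:00, 09:15–10:15, 10:30–12:00.
Merge the second list: 06:00–11:15, 12:15–14:00.
A \ B = 11:15–12:00.
That is 1 disjoint piece.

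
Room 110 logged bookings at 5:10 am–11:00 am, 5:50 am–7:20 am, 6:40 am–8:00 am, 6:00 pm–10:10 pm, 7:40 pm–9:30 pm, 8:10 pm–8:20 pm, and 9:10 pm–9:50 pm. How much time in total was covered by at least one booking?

10 h

Merged: 5:10 am-11:00 am, 6:00 pm-10:10 pm.
Lengths: 5 h 50 min + 4 h 10 min = 10 h.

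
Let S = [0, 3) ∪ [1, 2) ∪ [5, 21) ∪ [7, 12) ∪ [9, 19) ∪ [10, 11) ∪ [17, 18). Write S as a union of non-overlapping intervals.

[1, 2) overlaps/touches [0, 3) → extend to [0, 3).
[5, 21) is disjoint → start new block.
[7, 12) overlaps/touches [5, 21) → extend to [5, 21).
[9, 19) overlaps/touches [5, 21) → extend to [5, 21).
[10, 11) overlaps/touches [5, 21) → extend to [5, 21).
[17, 18) overlaps/touches [5, 21) → extend to [5, 21).

[0, 3) ∪ [5, 21)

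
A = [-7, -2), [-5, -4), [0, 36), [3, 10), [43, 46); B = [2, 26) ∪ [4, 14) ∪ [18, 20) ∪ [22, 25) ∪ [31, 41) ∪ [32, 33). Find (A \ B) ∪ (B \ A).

[-7, -2) ∪ [0, 2) ∪ [26, 31) ∪ [36, 41) ∪ [43, 46)

Merge the first list: [-7, -2), [0, 36), [43, 46).
Merge the second list: [2, 26), [31, 41).
Only in the first: [-7, -2), [0, 2), [26, 31), [43, 46).
Only in the second: [36, 41).
Together these are the periods covered by exactly one.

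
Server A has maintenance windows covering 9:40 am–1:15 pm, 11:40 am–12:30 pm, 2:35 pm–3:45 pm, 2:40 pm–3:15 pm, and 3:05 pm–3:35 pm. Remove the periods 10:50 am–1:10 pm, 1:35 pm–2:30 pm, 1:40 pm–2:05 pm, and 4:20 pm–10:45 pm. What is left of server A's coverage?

First set merges to 9:40 am–1:15 pm, 2:35 pm–3:45 pm.
Second set merges to 10:50 am–1:10 pm, 1:35 pm–2:30 pm, 4:20 pm–10:45 pm.
9:40 am–1:15 pm with B removed leaves 9:40 am–10:50 am, 1:10 pm–1:15 pm.
2:35 pm–3:45 pm is untouched.

9:40 am–10:50 am, 1:10 pm–1:15 pm, 2:35 pm–3:45 pm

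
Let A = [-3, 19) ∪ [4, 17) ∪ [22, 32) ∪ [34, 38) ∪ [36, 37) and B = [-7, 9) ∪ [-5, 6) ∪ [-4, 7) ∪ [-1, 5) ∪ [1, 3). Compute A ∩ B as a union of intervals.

A, merged: [-3, 19), [22, 32), [34, 38).
B, merged: [-7, 9).
[-3, 19) meets the second set on [-3, 9).
[22, 32): no overlap with the second set.
[34, 38): no overlap with the second set.

[-3, 9)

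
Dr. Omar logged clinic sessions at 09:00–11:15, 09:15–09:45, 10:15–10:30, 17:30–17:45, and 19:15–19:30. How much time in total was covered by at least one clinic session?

2 h 45 min

Merged: 09:00–11:15, 17:30–17:45, 19:15–19:30.
Lengths: 2 h 15 min + 15 min + 15 min = 2 h 45 min.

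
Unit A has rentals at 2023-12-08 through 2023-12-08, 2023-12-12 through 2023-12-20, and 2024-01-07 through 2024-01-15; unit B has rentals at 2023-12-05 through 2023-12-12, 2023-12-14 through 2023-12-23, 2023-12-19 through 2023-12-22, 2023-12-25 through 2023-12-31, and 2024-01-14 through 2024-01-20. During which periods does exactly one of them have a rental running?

Second set merges to 2023-12-05 through 2023-12-12, 2023-12-14 through 2023-12-23, 2023-12-25 through 2023-12-31, 2024-01-14 through 2024-01-20.
A \ B = 2023-12-13 through 2023-12-13, 2024-01-07 through 2024-01-13.
B \ A = 2023-12-05 through 2023-12-07, 2023-12-09 through 2023-12-11, 2023-12-21 through 2023-12-23, 2023-12-25 through 2023-12-31, 2024-01-16 through 2024-01-20.
Union of the two gives the symmetric difference.

2023-12-05 through 2023-12-07, 2023-12-09 through 2023-12-11, 2023-12-13 through 2023-12-13, 2023-12-21 through 2023-12-23, 2023-12-25 through 2023-12-31, 2024-01-07 through 2024-01-13, 2024-01-16 through 2024-01-20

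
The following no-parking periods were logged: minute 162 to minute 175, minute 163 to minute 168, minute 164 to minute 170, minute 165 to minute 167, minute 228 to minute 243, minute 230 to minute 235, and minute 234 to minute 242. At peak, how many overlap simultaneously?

Sweep endpoints in order; track running count of active intervals.
Peak of 4 reached at minute 165.

4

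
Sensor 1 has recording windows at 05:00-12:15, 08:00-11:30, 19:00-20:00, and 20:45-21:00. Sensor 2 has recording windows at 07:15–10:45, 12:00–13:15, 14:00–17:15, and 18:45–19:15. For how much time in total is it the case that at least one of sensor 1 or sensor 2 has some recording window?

First set merges to 05:00–12:15, 19:00–20:00, 20:45–21:00.
A ∪ B = 05:00–13:15, 14:00–17:15, 18:45–20:00, 20:45–21:00.
Total: 8 h 15 min + 3 h 15 min + 1 h 15 min + 15 min = 13 h.

13 h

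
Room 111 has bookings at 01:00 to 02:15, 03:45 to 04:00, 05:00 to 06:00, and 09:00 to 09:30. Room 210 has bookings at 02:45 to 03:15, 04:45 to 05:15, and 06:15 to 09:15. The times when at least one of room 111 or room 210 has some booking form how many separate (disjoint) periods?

5

A ∪ B = 01:00–02:15, 02:45–03:15, 03:45–04:00, 04:45–06:00, 06:15–09:30.
That is 5 disjoint pieces.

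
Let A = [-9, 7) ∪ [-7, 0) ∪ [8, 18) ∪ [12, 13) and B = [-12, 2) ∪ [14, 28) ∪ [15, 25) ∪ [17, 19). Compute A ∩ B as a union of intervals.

First set merges to [-9, 7), [8, 18).
Second set merges to [-12, 2), [14, 28).
[-9, 7) meets the second set on [-9, 2).
[8, 18) meets the second set on [14, 18).

[-9, 2) ∪ [14, 18)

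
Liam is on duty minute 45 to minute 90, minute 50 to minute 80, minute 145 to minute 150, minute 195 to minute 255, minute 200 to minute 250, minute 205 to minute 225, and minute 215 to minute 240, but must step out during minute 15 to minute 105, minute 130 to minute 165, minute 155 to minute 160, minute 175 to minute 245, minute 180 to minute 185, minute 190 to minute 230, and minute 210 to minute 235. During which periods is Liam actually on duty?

Merge the first list: minute 45 to minute 90, minute 145 to minute 150, minute 195 to minute 255.
Merge the second list: minute 15 to minute 105, minute 130 to minute 165, minute 175 to minute 245.
minute 45 to minute 90: fully covered by B → removed.
minute 145 to minute 150: fully covered by B → removed.
minute 195 to minute 255 minus B → minute 245 to minute 255.

minute 245 to minute 255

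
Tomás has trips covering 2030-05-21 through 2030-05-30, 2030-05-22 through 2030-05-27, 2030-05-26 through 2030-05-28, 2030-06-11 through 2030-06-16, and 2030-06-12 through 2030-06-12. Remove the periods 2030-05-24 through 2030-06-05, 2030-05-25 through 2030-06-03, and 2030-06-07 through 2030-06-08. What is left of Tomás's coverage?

2030-05-21 through 2030-05-23, 2030-06-11 through 2030-06-16

A, merged: 2030-05-21 through 2030-05-30, 2030-06-11 through 2030-06-16.
B, merged: 2030-05-24 through 2030-06-05, 2030-06-07 through 2030-06-08.
2030-05-21 through 2030-05-30 minus B → 2030-05-21 through 2030-05-23.
2030-06-11 through 2030-06-16: no B overlap → unchanged.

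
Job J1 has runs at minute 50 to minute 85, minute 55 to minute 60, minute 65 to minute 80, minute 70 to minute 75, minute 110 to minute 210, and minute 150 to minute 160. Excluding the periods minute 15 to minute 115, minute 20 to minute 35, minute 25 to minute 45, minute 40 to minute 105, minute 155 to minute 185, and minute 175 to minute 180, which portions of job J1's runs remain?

minute 115 to minute 155, minute 185 to minute 210

A, merged: minute 50 to minute 85, minute 110 to minute 210.
B, merged: minute 15 to minute 115, minute 155 to minute 185.
minute 50 to minute 85: fully covered by B → removed.
minute 110 to minute 210 minus B → minute 115 to minute 155, minute 185 to minute 210.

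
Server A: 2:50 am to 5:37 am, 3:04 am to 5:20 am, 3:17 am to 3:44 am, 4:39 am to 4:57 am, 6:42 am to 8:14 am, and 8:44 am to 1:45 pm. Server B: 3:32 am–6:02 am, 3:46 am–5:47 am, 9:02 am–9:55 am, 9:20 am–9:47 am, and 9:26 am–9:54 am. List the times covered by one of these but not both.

First set merges to 2:50 am-5:37 am, 6:42 am-8:14 am, 8:44 am-1:45 pm.
Second set merges to 3:32 am-6:02 am, 9:02 am-9:55 am.
A but not B: 2:50 am-3:32 am, 6:42 am-8:14 am, 8:44 am-9:02 am, 9:55 am-1:45 pm.
B but not A: 5:37 am-6:02 am.
Combining gives A △ B.

2:50 am-3:32 am, 5:37 am-6:02 am, 6:42 am-8:14 am, 8:44 am-9:02 am, 9:55 am-1:45 pm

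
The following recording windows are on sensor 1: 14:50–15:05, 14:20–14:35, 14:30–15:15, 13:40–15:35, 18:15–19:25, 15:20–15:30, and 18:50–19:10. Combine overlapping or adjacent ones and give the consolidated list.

Sort by start: 13:40–15:35, 14:20–14:35, 14:30–15:15, 14:50–15:05, 15:20–15:30, 18:15–19:25, 18:50–19:10.
14:20–14:35 overlaps/touches 13:40–15:35 → extend to 13:40–15:35.
14:30–15:15 overlaps/touches 13:40–15:35 → extend to 13:40–15:35.
14:50–15:05 overlaps/touches 13:40–15:35 → extend to 13:40–15:35.
15:20–15:30 overlaps/touches 13:40–15:35 → extend to 13:40–15:35.
18:15–19:25 is disjoint → start new block.
18:50–19:10 overlaps/touches 18:15–19:25 → extend to 18:15–19:25.

13:40–15:35, 18:15–19:25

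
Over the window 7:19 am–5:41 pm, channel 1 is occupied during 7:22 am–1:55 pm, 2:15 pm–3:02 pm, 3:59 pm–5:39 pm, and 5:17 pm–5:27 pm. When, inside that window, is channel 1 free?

7:19 am-7:22 am, 1:55 pm-2:15 pm, 3:02 pm-3:59 pm, 5:39 pm-5:41 pm

The merged coverage is 7:22 am-1:55 pm, 2:15 pm-3:02 pm, 3:59 pm-5:39 pm.
Complement within 7:19 am-5:41 pm: 7:19 am-7:22 am, 1:55 pm-2:15 pm, 3:02 pm-3:59 pm, 5:39 pm-5:41 pm.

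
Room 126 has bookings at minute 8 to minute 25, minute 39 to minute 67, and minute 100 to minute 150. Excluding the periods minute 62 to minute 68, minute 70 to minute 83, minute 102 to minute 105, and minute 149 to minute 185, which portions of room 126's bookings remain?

minute 8 to minute 25: no B overlap → unchanged.
minute 39 to minute 67 minus B → minute 39 to minute 62.
minute 100 to minute 150 minus B → minute 100 to minute 102, minute 105 to minute 149.

minute 8 to minute 25, minute 39 to minute 62, minute 100 to minute 102, minute 105 to minute 149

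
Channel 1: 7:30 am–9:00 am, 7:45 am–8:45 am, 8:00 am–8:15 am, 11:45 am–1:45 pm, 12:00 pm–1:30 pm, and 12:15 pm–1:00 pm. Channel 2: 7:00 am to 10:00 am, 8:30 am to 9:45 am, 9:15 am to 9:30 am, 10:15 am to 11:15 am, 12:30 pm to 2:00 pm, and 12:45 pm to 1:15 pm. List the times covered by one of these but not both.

First set merges to 7:30 am–9:00 am, 11:45 am–1:45 pm.
Second set merges to 7:00 am–10:00 am, 10:15 am–11:15 am, 12:30 pm–2:00 pm.
Only in the first: 11:45 am–12:30 pm.
Only in the second: 7:00 am–7:30 am, 9:00 am–10:00 am, 10:15 am–11:15 am, 1:45 pm–2:00 pm.
Together these are the periods covered by exactly one.

7:00 am–7:30 am, 9:00 am–10:00 am, 10:15 am–11:15 am, 11:45 am–12:30 pm, 1:45 pm–2:00 pm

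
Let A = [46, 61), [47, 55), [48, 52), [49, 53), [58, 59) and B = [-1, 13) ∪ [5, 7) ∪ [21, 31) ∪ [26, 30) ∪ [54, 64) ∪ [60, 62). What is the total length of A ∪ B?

42

Merge the first list: [46, 61).
Merge the second list: [-1, 13), [21, 31), [54, 64).
A ∪ B = [-1, 13), [21, 31), [46, 64).
Total: 14 + 10 + 18 = 42.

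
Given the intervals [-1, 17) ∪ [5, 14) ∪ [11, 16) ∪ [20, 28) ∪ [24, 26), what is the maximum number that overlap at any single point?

3

At 11, 3 of the intervals are simultaneously active.
No point has more.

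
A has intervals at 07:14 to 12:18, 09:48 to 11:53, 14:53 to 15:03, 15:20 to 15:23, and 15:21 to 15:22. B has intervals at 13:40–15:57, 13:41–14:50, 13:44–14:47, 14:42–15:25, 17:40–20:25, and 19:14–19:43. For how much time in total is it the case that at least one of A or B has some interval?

Merge the first list: 07:14-12:18, 14:53-15:03, 15:20-15:23.
Merge the second list: 13:40-15:57, 17:40-20:25.
A ∪ B = 07:14-12:18, 13:40-15:57, 17:40-20:25.
Total: 5 h 4 min + 2 h 17 min + 2 h 45 min = 10 h 6 min.

10 h 6 min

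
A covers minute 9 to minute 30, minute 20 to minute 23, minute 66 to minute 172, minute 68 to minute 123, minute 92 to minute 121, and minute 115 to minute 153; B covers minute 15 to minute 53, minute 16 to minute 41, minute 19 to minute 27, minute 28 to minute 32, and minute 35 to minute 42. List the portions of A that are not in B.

minute 9 to minute 15, minute 66 to minute 172

A, merged: minute 9 to minute 30, minute 66 to minute 172.
B, merged: minute 15 to minute 53.
minute 9 to minute 30 with B removed leaves minute 9 to minute 15.
minute 66 to minute 172 is untouched.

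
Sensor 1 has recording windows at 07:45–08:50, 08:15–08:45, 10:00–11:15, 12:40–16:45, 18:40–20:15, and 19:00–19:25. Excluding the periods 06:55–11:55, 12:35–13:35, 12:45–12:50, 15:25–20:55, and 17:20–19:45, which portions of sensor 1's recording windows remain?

13:35–15:25

A, merged: 07:45–08:50, 10:00–11:15, 12:40–16:45, 18:40–20:15.
B, merged: 06:55–11:55, 12:35–13:35, 15:25–20:55.
07:45–08:50: fully covered by B → removed.
10:00–11:15: fully covered by B → removed.
12:40–16:45 minus B → 13:35–15:25.
18:40–20:15: fully covered by B → removed.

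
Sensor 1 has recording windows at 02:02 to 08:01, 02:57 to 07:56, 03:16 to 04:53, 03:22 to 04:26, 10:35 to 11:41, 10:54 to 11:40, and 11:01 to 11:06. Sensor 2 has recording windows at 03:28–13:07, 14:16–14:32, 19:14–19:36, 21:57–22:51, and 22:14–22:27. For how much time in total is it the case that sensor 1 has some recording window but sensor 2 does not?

A, merged: 02:02-08:01, 10:35-11:41.
B, merged: 03:28-13:07, 14:16-14:32, 19:14-19:36, 21:57-22:51.
A \ B = 02:02-03:28.
Total: 1 h 26 min.

1 h 26 min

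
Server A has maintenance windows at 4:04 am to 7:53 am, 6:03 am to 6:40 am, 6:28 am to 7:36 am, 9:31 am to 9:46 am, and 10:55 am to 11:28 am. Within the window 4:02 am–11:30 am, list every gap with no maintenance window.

After merging, the occupied span is 4:04 am-7:53 am, 9:31 am-9:46 am, 10:55 am-11:28 am.
Complement within 4:02 am-11:30 am: 4:02 am-4:04 am, 7:53 am-9:31 am, 9:46 am-10:55 am, 11:28 am-11:30 am.

4:02 am-4:04 am, 7:53 am-9:31 am, 9:46 am-10:55 am, 11:28 am-11:30 am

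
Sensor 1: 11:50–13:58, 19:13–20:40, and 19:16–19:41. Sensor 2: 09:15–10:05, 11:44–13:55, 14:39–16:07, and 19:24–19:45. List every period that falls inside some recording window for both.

11:50-13:55, 19:24-19:45

First set merges to 11:50-13:58, 19:13-20:40.
11:50-13:58 overlaps B on 11:50-13:55.
19:13-20:40 overlaps B on 19:24-19:45.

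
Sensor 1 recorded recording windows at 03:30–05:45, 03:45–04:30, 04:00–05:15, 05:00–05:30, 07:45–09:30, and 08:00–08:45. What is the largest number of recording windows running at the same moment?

Sweep endpoints in order; track running count of active intervals.
Peak of 3 reached at 04:00.

3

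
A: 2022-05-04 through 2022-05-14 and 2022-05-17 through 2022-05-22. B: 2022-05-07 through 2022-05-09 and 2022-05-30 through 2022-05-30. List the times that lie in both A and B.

2022-05-07 through 2022-05-09

2022-05-04 through 2022-05-14 ∩ B → 2022-05-07 through 2022-05-09.
2022-05-17 through 2022-05-22 meets no B interval.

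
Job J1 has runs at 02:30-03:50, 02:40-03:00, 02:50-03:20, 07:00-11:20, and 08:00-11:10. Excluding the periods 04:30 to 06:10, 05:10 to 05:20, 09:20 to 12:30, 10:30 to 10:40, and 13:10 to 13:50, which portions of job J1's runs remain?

Merge the first list: 02:30–03:50, 07:00–11:20.
Merge the second list: 04:30–06:10, 09:20–12:30, 13:10–13:50.
02:30–03:50 is untouched.
07:00–11:20 with B removed leaves 07:00–09:20.

02:30–03:50, 07:00–09:20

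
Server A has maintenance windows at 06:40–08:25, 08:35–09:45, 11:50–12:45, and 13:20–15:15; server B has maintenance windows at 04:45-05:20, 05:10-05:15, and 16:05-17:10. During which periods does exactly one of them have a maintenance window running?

Merge the second list: 04:45-05:20, 16:05-17:10.
A \ B = 06:40-08:25, 08:35-09:45, 11:50-12:45, 13:20-15:15.
B \ A = 04:45-05:20, 16:05-17:10.
Union of the two gives the symmetric difference.

04:45-05:20, 06:40-08:25, 08:35-09:45, 11:50-12:45, 13:20-15:15, 16:05-17:10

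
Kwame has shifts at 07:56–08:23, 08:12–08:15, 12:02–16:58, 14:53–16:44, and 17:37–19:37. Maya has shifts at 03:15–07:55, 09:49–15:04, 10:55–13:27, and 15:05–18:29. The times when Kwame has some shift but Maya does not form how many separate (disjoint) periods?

First set merges to 07:56–08:23, 12:02–16:58, 17:37–19:37.
Second set merges to 03:15–07:55, 09:49–15:04, 15:05–18:29.
A \ B = 07:56–08:23, 15:04–15:05, 18:29–19:37.
That is 3 disjoint pieces.

3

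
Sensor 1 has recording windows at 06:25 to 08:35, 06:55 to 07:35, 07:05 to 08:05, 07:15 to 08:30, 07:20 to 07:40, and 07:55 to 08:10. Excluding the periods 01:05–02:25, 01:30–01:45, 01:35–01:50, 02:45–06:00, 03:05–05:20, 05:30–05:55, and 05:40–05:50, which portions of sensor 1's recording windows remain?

06:25–08:35

A, merged: 06:25–08:35.
B, merged: 01:05–02:25, 02:45–06:00.
06:25–08:35: no B overlap → unchanged.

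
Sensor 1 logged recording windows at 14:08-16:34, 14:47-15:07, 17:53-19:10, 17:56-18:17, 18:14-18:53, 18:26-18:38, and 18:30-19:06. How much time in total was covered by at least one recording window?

Merged: 14:08–16:34, 17:53–19:10.
Lengths: 2 h 26 min + 1 h 17 min = 3 h 43 min.

3 h 43 min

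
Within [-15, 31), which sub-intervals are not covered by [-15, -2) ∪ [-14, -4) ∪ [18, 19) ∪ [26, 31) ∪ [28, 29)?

The merged coverage is [-15, -2), [18, 19), [26, 31).
Uncovered inside [-15, 31): [-2, 18), [19, 26).

[-2, 18) ∪ [19, 26)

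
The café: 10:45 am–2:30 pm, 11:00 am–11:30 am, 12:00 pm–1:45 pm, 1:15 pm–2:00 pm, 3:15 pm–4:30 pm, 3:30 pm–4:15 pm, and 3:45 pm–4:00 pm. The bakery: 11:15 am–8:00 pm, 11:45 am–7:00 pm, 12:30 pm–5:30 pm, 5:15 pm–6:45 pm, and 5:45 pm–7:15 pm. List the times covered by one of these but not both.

10:45 am–11:15 am, 2:30 pm–3:15 pm, 4:30 pm–8:00 pm

First set merges to 10:45 am–2:30 pm, 3:15 pm–4:30 pm.
Second set merges to 11:15 am–8:00 pm.
A but not B: 10:45 am–11:15 am.
B but not A: 2:30 pm–3:15 pm, 4:30 pm–8:00 pm.
Combining gives A △ B.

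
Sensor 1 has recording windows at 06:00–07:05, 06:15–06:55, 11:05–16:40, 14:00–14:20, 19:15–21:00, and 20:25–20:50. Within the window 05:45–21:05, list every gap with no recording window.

Covered (merged): 06:00–07:05, 11:05–16:40, 19:15–21:00.
Gaps within 05:45–21:05: 05:45–06:00, 07:05–11:05, 16:40–19:15, 21:00–21:05.

05:45–06:00, 07:05–11:05, 16:40–19:15, 21:00–21:05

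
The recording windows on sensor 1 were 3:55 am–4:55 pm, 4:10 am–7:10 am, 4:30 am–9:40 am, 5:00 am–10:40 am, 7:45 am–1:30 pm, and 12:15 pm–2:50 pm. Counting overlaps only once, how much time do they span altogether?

13 h

Merged: 3:55 am–4:55 pm.
Length: 13 h.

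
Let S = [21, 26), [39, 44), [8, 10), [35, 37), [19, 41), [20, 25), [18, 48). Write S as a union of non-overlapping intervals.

[8, 10) ∪ [18, 48)

Sort by start: [8, 10), [18, 48), [19, 41), [20, 25), [21, 26), [35, 37), [39, 44).
[18, 48) is disjoint → start new block.
[19, 41) overlaps/touches [18, 48) → extend to [18, 48).
[20, 25) overlaps/touches [18, 48) → extend to [18, 48).
[21, 26) overlaps/touches [18, 48) → extend to [18, 48).
[35, 37) overlaps/touches [18, 48) → extend to [18, 48).
[39, 44) overlaps/touches [18, 48) → extend to [18, 48).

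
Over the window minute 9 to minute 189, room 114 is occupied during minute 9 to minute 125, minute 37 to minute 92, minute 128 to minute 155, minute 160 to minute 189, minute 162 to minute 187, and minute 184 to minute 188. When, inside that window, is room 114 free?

Covered (merged): minute 9 to minute 125, minute 128 to minute 155, minute 160 to minute 189.
Gaps within minute 9 to minute 189: minute 125 to minute 128, minute 155 to minute 160.

minute 125 to minute 128, minute 155 to minute 160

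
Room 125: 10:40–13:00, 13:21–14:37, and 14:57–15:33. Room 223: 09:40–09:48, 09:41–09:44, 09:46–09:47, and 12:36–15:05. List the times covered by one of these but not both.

09:40–09:48, 10:40–12:36, 13:00–13:21, 14:37–14:57, 15:05–15:33

Merge the second list: 09:40–09:48, 12:36–15:05.
Only in the first: 10:40–12:36, 15:05–15:33.
Only in the second: 09:40–09:48, 13:00–13:21, 14:37–14:57.
Together these are the periods covered by exactly one.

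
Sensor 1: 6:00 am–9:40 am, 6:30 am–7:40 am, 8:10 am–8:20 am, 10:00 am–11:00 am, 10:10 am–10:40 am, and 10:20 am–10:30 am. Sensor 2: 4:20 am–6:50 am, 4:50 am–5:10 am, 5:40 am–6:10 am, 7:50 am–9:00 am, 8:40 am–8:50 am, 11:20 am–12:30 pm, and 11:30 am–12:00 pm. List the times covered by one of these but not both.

4:20 am–6:00 am, 6:50 am–7:50 am, 9:00 am–9:40 am, 10:00 am–11:00 am, 11:20 am–12:30 pm

Merge the first list: 6:00 am–9:40 am, 10:00 am–11:00 am.
Merge the second list: 4:20 am–6:50 am, 7:50 am–9:00 am, 11:20 am–12:30 pm.
Only in the first: 6:50 am–7:50 am, 9:00 am–9:40 am, 10:00 am–11:00 am.
Only in the second: 4:20 am–6:00 am, 11:20 am–12:30 pm.
Together these are the periods covered by exactly one.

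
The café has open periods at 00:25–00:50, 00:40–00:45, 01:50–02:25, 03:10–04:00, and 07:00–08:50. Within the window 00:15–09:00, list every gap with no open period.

After merging, the occupied span is 00:25–00:50, 01:50–02:25, 03:10–04:00, 07:00–08:50.
Uncovered inside 00:15–09:00: 00:15–00:25, 00:50–01:50, 02:25–03:10, 04:00–07:00, 08:50–09:00.

00:15–00:25, 00:50–01:50, 02:25–03:10, 04:00–07:00, 08:50–09:00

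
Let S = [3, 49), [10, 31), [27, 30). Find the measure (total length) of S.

46

Merged: [3, 49).
Length: 46.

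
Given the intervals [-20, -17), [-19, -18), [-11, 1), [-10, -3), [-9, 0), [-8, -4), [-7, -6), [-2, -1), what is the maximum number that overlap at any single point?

5

Sweep endpoints in order; track running count of active intervals.
Peak of 5 reached at -7.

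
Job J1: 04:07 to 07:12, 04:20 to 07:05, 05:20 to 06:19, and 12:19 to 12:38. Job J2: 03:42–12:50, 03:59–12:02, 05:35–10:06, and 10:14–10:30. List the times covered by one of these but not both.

03:42–04:07, 07:12–12:19, 12:38–12:50

A, merged: 04:07–07:12, 12:19–12:38.
B, merged: 03:42–12:50.
Only in the first: none.
Only in the second: 03:42–04:07, 07:12–12:19, 12:38–12:50.
Together these are the periods covered by exactly one.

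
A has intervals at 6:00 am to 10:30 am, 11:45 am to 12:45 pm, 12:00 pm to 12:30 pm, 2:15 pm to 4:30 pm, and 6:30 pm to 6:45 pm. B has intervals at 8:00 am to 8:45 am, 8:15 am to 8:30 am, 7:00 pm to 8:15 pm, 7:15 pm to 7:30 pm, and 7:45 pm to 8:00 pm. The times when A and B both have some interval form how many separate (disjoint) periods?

1

Merge the first list: 6:00 am–10:30 am, 11:45 am–12:45 pm, 2:15 pm–4:30 pm, 6:30 pm–6:45 pm.
Merge the second list: 8:00 am–8:45 am, 7:00 pm–8:15 pm.
A ∩ B = 8:00 am–8:45 am.
That is 1 disjoint piece.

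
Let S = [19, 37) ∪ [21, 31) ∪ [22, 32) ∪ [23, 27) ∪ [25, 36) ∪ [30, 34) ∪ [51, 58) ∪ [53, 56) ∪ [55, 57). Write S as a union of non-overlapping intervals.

[21, 31) overlaps/touches [19, 37) → extend to [19, 37).
[22, 32) overlaps/touches [19, 37) → extend to [19, 37).
[23, 27) overlaps/touches [19, 37) → extend to [19, 37).
[25, 36) overlaps/touches [19, 37) → extend to [19, 37).
[30, 34) overlaps/touches [19, 37) → extend to [19, 37).
[51, 58) is disjoint → start new block.
[53, 56) overlaps/touches [51, 58) → extend to [51, 58).
[55, 57) overlaps/touches [51, 58) → extend to [51, 58).

[19, 37) ∪ [51, 58)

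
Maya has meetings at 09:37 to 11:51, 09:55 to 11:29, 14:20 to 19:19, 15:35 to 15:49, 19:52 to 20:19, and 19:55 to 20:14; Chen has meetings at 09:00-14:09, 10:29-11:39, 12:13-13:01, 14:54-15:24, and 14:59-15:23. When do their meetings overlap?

First set merges to 09:37–11:51, 14:20–19:19, 19:52–20:19.
Second set merges to 09:00–14:09, 14:54–15:24.
09:37–11:51 meets the second set on 09:37–11:51.
14:20–19:19 meets the second set on 14:54–15:24.
19:52–20:19: no overlap with the second set.

09:37–11:51, 14:54–15:24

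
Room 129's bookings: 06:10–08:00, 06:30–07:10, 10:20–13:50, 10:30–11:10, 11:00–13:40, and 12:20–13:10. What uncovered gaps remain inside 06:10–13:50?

08:00-10:20

The merged coverage is 06:10-08:00, 10:20-13:50.
Complement within 06:10-13:50: 08:00-10:20.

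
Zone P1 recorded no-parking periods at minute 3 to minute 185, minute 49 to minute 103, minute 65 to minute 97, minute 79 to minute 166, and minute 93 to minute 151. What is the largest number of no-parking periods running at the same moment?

5

Sweep endpoints in order; track running count of active intervals.
Peak of 5 reached at minute 93.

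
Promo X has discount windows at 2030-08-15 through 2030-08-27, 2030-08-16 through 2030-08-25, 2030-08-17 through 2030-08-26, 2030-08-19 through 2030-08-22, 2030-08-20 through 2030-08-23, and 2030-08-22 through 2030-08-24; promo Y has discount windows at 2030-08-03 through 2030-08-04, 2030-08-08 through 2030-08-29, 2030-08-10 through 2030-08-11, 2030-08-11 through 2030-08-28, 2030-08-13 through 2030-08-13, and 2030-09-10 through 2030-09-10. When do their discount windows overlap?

A, merged: 2030-08-15 through 2030-08-27.
B, merged: 2030-08-03 through 2030-08-04, 2030-08-08 through 2030-08-29, 2030-09-10 through 2030-09-10.
2030-08-15 through 2030-08-27 ∩ B → 2030-08-15 through 2030-08-27.

2030-08-15 through 2030-08-27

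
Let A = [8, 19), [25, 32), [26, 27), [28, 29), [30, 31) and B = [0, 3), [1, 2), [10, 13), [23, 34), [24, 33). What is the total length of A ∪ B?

25

Merge the first list: [8, 19), [25, 32).
Merge the second list: [0, 3), [10, 13), [23, 34).
A ∪ B = [0, 3), [8, 19), [23, 34).
Total: 3 + 11 + 11 = 25.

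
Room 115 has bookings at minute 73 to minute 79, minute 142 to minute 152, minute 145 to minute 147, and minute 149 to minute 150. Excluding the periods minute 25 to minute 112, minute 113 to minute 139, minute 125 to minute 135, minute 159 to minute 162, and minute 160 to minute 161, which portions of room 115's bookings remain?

A, merged: minute 73 to minute 79, minute 142 to minute 152.
B, merged: minute 25 to minute 112, minute 113 to minute 139, minute 159 to minute 162.
minute 73 to minute 79: fully covered by B → removed.
minute 142 to minute 152: no B overlap → unchanged.

minute 142 to minute 152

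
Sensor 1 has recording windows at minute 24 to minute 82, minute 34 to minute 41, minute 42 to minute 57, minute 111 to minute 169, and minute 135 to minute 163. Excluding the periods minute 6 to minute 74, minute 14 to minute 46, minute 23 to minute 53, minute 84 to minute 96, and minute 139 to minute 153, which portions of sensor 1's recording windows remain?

A, merged: minute 24 to minute 82, minute 111 to minute 169.
B, merged: minute 6 to minute 74, minute 84 to minute 96, minute 139 to minute 153.
minute 24 to minute 82 minus B → minute 74 to minute 82.
minute 111 to minute 169 minus B → minute 111 to minute 139, minute 153 to minute 169.

minute 74 to minute 82, minute 111 to minute 139, minute 153 to minute 169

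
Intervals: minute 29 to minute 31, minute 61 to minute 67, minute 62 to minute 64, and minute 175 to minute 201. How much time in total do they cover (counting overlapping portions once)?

34 minutes

Merged: minute 29 to minute 31, minute 61 to minute 67, minute 175 to minute 201.
Lengths: 2 minutes + 6 minutes + 26 minutes = 34 minutes.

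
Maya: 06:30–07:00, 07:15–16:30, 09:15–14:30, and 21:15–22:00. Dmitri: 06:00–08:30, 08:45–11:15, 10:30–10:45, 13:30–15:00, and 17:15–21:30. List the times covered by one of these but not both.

06:00-06:30, 07:00-07:15, 08:30-08:45, 11:15-13:30, 15:00-16:30, 17:15-21:15, 21:30-22:00

First set merges to 06:30-07:00, 07:15-16:30, 21:15-22:00.
Second set merges to 06:00-08:30, 08:45-11:15, 13:30-15:00, 17:15-21:30.
A \ B = 08:30-08:45, 11:15-13:30, 15:00-16:30, 21:30-22:00.
B \ A = 06:00-06:30, 07:00-07:15, 17:15-21:15.
Union of the two gives the symmetric difference.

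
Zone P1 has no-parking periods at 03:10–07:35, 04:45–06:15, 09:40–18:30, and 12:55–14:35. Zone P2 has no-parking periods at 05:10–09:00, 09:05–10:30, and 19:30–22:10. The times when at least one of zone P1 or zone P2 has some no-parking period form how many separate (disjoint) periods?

First set merges to 03:10-07:35, 09:40-18:30.
A ∪ B = 03:10-09:00, 09:05-18:30, 19:30-22:10.
That is 3 disjoint pieces.

3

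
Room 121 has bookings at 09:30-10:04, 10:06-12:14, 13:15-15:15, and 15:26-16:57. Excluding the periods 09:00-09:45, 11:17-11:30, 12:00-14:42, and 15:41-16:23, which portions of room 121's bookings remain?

09:45–10:04, 10:06–11:17, 11:30–12:00, 14:42–15:15, 15:26–15:41, 16:23–16:57

09:30–10:04 \ B = 09:45–10:04.
10:06–12:14 \ B = 10:06–11:17, 11:30–12:00.
13:15–15:15 \ B = 14:42–15:15.
15:26–16:57 \ B = 15:26–15:41, 16:23–16:57.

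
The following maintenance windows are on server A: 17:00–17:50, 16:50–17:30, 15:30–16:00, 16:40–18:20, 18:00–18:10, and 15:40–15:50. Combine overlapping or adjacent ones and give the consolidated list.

Sort by start: 15:30–16:00, 15:40–15:50, 16:40–18:20, 16:50–17:30, 17:00–17:50, 18:00–18:10.
15:40–15:50 overlaps/touches 15:30–16:00 → extend to 15:30–16:00.
16:40–18:20 is disjoint → start new block.
16:50–17:30 overlaps/touches 16:40–18:20 → extend to 16:40–18:20.
17:00–17:50 overlaps/touches 16:40–18:20 → extend to 16:40–18:20.
18:00–18:10 overlaps/touches 16:40–18:20 → extend to 16:40–18:20.

15:30–16:00, 16:40–18:20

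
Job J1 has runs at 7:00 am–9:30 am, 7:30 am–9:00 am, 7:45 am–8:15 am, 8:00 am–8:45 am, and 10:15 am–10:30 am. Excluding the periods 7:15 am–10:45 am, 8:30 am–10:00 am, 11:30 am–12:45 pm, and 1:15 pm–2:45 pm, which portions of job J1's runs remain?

First set merges to 7:00 am–9:30 am, 10:15 am–10:30 am.
Second set merges to 7:15 am–10:45 am, 11:30 am–12:45 pm, 1:15 pm–2:45 pm.
7:00 am–9:30 am minus B → 7:00 am–7:15 am.
10:15 am–10:30 am: fully covered by B → removed.

7:00 am–7:15 am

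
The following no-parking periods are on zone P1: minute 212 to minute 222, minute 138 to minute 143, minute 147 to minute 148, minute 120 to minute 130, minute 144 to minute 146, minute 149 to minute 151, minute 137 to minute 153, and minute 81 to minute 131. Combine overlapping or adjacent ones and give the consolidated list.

minute 81 to minute 131, minute 137 to minute 153, minute 212 to minute 222

Sort by start: minute 81 to minute 131, minute 120 to minute 130, minute 137 to minute 153, minute 138 to minute 143, minute 144 to minute 146, minute 147 to minute 148, minute 149 to minute 151, minute 212 to minute 222.
minute 120 to minute 130 overlaps/touches minute 81 to minute 131 → extend to minute 81 to minute 131.
minute 137 to minute 153 is disjoint → start new block.
minute 138 to minute 143 overlaps/touches minute 137 to minute 153 → extend to minute 137 to minute 153.
minute 144 to minute 146 overlaps/touches minute 137 to minute 153 → extend to minute 137 to minute 153.
minute 147 to minute 148 overlaps/touches minute 137 to minute 153 → extend to minute 137 to minute 153.
minute 149 to minute 151 overlaps/touches minute 137 to minute 153 → extend to minute 137 to minute 153.
minute 212 to minute 222 is disjoint → start new block.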